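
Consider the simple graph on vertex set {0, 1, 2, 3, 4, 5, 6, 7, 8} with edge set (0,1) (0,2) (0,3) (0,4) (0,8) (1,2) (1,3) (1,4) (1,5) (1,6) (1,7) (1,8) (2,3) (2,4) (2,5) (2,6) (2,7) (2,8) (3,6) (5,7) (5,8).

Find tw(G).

3

A width-3 tree decomposition is:
Bags: B1 = {0, 1, 2, 3}  B2 = {0, 1, 2, 8}  B3 = {0, 1, 2, 4}  B4 = {1, 2, 3, 6}  B5 = {1, 2, 5, 8}  B6 = {1, 2, 5, 7}
Tree: B1–B2, B1–B3, B1–B4, B2–B5, B5–B6
Every bag has size at most 4, so the width is 4 − 1 = 3 and tw(G) ≤ 3. On the other hand G contains the 4-clique {0, 1, 2, 8}. A clique must lie in a single bag of any decomposition, so no decomposition can have width below 3. Combining the bounds, tw(G) = 3.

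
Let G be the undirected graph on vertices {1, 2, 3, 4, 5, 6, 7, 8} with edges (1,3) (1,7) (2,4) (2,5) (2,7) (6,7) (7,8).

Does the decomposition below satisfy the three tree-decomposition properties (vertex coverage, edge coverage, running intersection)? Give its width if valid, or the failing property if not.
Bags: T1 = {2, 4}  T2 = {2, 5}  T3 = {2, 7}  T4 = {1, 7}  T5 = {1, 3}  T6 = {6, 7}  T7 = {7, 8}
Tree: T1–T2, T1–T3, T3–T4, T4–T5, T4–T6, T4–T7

Checking the three conditions: (i) the bags cover all of {1, 2, 3, 4, 5, 6, 7, 8}; (ii) for each edge, some bag contains both endpoints; (iii) the bags containing any fixed vertex form a subtree. All hold, so the decomposition is valid with width 2 − 1 = 1.

Yes; width 1.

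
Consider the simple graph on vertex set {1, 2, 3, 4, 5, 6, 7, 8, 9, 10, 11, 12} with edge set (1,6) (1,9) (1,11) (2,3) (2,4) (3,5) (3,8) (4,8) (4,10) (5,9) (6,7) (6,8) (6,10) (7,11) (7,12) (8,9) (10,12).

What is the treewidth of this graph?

A width-3 tree decomposition is:
Bags: B1 = {2, 3, 4, 5}  B2 = {3, 4, 5, 8}  B3 = {4, 5, 8, 9}  B4 = {4, 8, 9, 10}  B5 = {6, 8, 9, 10}  B6 = {1, 6, 9, 10}  B7 = {1, 6, 10, 12}  B8 = {1, 6, 7, 12}  B9 = {1, 7, 11, 12}
Tree: B1–B2, B2–B3, B3–B4, B4–B5, B5–B6, B6–B7, B7–B8, B8–B9
The largest bag has 4 vertices, giving width 3; this decomposition certifies tw(G) ≤ 3. For the lower bound: the 4 vertex sets {2,3,5}, {4}, {8}, {1,6,9,10} are disjoint, each induces a connected subgraph, and every pair is joined by at least one edge of G. Contracting each set to a single vertex therefore yields K_{4} as a minor, and since treewidth is minor-monotone, tw(G) ≥ tw(K_{4}) = 3. Therefore the treewidth is 3.

3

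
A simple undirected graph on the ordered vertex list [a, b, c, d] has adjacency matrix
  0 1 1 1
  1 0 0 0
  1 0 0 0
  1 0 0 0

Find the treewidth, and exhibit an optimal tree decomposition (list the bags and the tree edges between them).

Each bag holds 2 vertices, so the decomposition has width 1, which upper-bounds the treewidth. G has an edge, so its treewidth is at least 1. Hence tw(G) = 1 exactly.

Treewidth 1.
Bags: B1 = {a, c}  B2 = {a, b}  B3 = {a, d}
Tree: B1–B2, B2–B3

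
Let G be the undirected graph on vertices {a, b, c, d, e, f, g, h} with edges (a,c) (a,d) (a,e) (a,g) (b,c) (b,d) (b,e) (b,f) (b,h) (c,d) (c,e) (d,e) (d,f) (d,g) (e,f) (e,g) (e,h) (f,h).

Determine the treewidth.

3

A width-3 tree decomposition is:
Bags: B1 = {a, c, d, e}  B2 = {b, c, d, e}  B3 = {b, d, e, f}  B4 = {a, d, e, g}  B5 = {b, e, f, h}
Tree: B1–B2, B2–B3, B1–B4, B3–B5
Every bag has size at most 4, so the width is 4 − 1 = 3 and tw(G) ≤ 3. For the lower bound, the 4 vertices {a, d, e, g} are pairwise adjacent, and any tree decomposition puts a clique entirely inside one bag — forcing width ≥ 3. Hence tw(G) = 3 exactly.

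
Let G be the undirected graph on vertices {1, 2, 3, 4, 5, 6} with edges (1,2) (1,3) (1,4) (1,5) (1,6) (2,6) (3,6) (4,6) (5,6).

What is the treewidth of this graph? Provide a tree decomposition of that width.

Every bag has size at most 3, so the width is 3 − 1 = 2 and tw(G) ≤ 2. For the lower bound, the 3 vertices {1, 2, 6} are pairwise adjacent, and any tree decomposition puts a clique entirely inside one bag — forcing width ≥ 2. The upper and lower bounds meet at 2, so that is the treewidth.

Treewidth 2.
One optimal decomposition is:
Bags: B1 = {1, 3, 6}  B2 = {1, 4, 6}  B3 = {1, 5, 6}  B4 = {1, 2, 6}
Tree: B1–B2, B1–B3, B3–B4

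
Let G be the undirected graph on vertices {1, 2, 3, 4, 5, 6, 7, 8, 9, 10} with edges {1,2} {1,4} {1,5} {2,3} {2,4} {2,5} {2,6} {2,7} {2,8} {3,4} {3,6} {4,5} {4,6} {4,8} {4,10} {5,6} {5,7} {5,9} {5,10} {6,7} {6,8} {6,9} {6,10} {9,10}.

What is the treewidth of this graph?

A width-3 tree decomposition is:
Bags: B1 = {2, 3, 4, 6}  B2 = {2, 4, 5, 6}  B3 = {2, 5, 6, 7}  B4 = {4, 5, 6, 10}  B5 = {1, 2, 4, 5}  B6 = {2, 4, 6, 8}  B7 = {5, 6, 9, 10}
Tree: B1–B2, B2–B3, B2–B4, B2–B5, B2–B6, B4–B7
The largest bag has 4 vertices, giving width 3; this decomposition certifies tw(G) ≤ 3. Conversely, {1, 2, 4, 5} is a clique of size 4, and the vertices of any clique must share a bag in every tree decomposition; so some bag has ≥ 4 vertices and tw(G) ≥ 3. Hence tw(G) = 3 exactly.

3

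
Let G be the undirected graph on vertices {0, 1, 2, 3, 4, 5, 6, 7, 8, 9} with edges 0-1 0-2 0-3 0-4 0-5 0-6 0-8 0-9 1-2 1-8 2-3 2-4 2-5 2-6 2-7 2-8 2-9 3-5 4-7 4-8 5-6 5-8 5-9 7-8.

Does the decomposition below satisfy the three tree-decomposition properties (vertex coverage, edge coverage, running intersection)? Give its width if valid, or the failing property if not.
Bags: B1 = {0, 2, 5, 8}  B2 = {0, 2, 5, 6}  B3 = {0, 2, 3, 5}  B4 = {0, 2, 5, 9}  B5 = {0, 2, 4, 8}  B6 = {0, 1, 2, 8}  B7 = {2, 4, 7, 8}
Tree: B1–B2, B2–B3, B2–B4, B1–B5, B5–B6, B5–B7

Vertex coverage: the bags together contain {0, 1, 2, 3, 4, 5, 6, 7, 8, 9}, the full vertex set. Edge coverage: each edge of G has both endpoints in at least one bag. Running intersection: for every vertex, the bags containing it form a connected subtree. All three properties hold, so this is a valid tree decomposition of width max|bag| − 1 = 3, and hence tw(G) ≤ 3.

Yes; width 3.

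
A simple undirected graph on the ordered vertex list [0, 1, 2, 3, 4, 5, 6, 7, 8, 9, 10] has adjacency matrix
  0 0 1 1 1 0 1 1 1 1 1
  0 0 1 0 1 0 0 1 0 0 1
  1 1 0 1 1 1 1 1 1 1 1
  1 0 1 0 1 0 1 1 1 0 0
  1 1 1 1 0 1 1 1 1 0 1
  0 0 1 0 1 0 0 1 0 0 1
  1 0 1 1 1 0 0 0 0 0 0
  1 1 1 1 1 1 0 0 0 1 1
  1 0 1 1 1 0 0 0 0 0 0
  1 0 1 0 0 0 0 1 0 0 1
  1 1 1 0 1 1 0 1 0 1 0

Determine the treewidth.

4

A width-4 tree decomposition is:
Bags: B1 = {2, 4, 5, 7, 10}  B2 = {0, 2, 4, 7, 10}  B3 = {0, 2, 3, 4, 7}  B4 = {0, 2, 3, 4, 6}  B5 = {0, 2, 3, 4, 8}  B6 = {0, 2, 7, 9, 10}  B7 = {1, 2, 4, 7, 10}
Tree: B1–B2, B2–B3, B3–B4, B3–B5, B2–B6, B2–B7
Every bag has size at most 5, so the width is 5 − 1 = 4 and tw(G) ≤ 4. On the other hand G contains the 5-clique {0, 2, 7, 9, 10}. A clique must lie in a single bag of any decomposition, so no decomposition can have width below 4. Hence tw(G) = 4 exactly.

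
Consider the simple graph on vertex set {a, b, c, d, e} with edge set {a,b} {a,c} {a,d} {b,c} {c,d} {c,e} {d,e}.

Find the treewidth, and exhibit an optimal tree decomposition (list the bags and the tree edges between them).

The largest bag has 3 vertices, giving width 2; this decomposition certifies tw(G) ≤ 2. Conversely, {c, d, e} is a clique of size 3, and the vertices of any clique must share a bag in every tree decomposition; so some bag has ≥ 3 vertices and tw(G) ≥ 2. Combining the bounds, tw(G) = 2.

Treewidth 2.
One such decomposition:
Bags: B1 = {a, c, d}  B2 = {a, b, c}  B3 = {c, d, e}
Tree: B1–B2, B1–B3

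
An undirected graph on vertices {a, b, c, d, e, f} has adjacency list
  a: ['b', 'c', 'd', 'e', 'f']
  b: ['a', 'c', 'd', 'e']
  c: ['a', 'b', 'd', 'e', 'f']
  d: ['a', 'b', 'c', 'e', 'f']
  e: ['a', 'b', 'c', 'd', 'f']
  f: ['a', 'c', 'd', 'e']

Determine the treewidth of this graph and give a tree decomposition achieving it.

Treewidth 4.
One such decomposition:
Bags: B1 = {a, b, c, d, e}  B2 = {a, c, d, e, f}
Tree: B1–B2

Every bag has size at most 5, so the width is 5 − 1 = 4 and tw(G) ≤ 4. Conversely, {a, c, d, e, f} is a clique of size 5, and the vertices of any clique must share a bag in every tree decomposition; so some bag has ≥ 5 vertices and tw(G) ≥ 4. The upper and lower bounds meet at 4, so that is the treewidth.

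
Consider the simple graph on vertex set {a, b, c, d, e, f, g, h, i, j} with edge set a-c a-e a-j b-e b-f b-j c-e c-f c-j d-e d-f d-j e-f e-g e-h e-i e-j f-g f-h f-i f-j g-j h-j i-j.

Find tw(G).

3

A width-3 tree decomposition is:
Bags: B1 = {c, e, f, j}  B2 = {e, f, h, j}  B3 = {e, f, i, j}  B4 = {a, c, e, j}  B5 = {e, f, g, j}  B6 = {d, e, f, j}  B7 = {b, e, f, j}
Tree: B1–B2, B2–B3, B1–B4, B2–B5, B2–B6, B5–B7
Each bag holds 4 vertices, so the decomposition has width 3, which upper-bounds the treewidth. For the lower bound, the 4 vertices {a, c, e, j} are pairwise adjacent, and any tree decomposition puts a clique entirely inside one bag — forcing width ≥ 3. Hence tw(G) = 3 exactly.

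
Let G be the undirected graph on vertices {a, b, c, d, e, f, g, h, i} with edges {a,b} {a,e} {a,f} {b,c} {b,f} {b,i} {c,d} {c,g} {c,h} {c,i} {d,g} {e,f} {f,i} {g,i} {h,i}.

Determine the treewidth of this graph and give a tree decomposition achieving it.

Treewidth 2.
One such decomposition:
Bags: B1 = {b, f, i}  B2 = {b, c, i}  B3 = {c, h, i}  B4 = {c, g, i}  B5 = {a, b, f}  B6 = {c, d, g}  B7 = {a, e, f}
Tree: B1–B2, B2–B3, B2–B4, B1–B5, B4–B6, B5–B7

The largest bag has 3 vertices, giving width 2; this decomposition certifies tw(G) ≤ 2. Conversely, {c, d, g} is a clique of size 3, and the vertices of any clique must share a bag in every tree decomposition; so some bag has ≥ 3 vertices and tw(G) ≥ 2. Combining the bounds, tw(G) = 2.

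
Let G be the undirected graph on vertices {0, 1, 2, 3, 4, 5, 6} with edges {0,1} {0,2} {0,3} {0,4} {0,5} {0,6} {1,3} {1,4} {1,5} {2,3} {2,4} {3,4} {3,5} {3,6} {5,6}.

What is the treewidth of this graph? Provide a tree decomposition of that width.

Every bag has size at most 4, so the width is 4 − 1 = 3 and tw(G) ≤ 3. Conversely, {0, 1, 3, 4} is a clique of size 4, and the vertices of any clique must share a bag in every tree decomposition; so some bag has ≥ 4 vertices and tw(G) ≥ 3. Combining the bounds, tw(G) = 3.

Treewidth 3.
Bags: B1 = {0, 2, 3, 4}  B2 = {0, 1, 3, 4}  B3 = {0, 1, 3, 5}  B4 = {0, 3, 5, 6}
Tree: B1–B2, B2–B3, B3–B4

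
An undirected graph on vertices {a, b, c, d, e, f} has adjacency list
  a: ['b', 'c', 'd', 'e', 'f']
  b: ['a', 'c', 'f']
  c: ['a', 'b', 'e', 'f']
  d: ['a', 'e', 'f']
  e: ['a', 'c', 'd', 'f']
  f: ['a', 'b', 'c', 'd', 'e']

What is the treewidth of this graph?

A width-3 tree decomposition is:
Bags: B1 = {a, c, e, f}  B2 = {a, b, c, f}  B3 = {a, d, e, f}
Tree: B1–B2, B1–B3
Every bag has size at most 4, so the width is 4 − 1 = 3 and tw(G) ≤ 3. For the lower bound, the 4 vertices {a, d, e, f} are pairwise adjacent, and any tree decomposition puts a clique entirely inside one bag — forcing width ≥ 3. Therefore the treewidth is 3.

3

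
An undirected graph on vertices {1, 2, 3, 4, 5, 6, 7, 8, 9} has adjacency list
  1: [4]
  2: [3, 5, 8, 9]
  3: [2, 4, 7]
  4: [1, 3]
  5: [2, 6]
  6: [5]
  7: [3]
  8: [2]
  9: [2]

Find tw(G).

1

A width-1 tree decomposition is:
Bags: B1 = {3, 4}  B2 = {2, 3}  B3 = {2, 5}  B4 = {2, 9}  B5 = {3, 7}  B6 = {2, 8}  B7 = {5, 6}  B8 = {1, 4}
Tree: B1–B2, B2–B3, B3–B4, B2–B5, B4–B6, B3–B7, B1–B8
The largest bag has 2 vertices, giving width 1; this decomposition certifies tw(G) ≤ 1. Since G has at least one edge (e.g. 4–3), it is not an edgeless graph, so tw(G) ≥ 1. Hence tw(G) = 1 exactly.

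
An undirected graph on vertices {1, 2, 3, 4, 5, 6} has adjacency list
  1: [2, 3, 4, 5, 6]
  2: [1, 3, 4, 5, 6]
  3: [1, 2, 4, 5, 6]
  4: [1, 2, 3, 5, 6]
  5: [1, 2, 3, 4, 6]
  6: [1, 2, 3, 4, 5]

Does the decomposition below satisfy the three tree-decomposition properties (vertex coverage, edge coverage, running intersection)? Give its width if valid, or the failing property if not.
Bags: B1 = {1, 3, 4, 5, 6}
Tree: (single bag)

No — vertex 2 appears in no bag.

A tree decomposition must satisfy three properties: every vertex lies in some bag; for every edge, both endpoints lie together in some bag; and for every vertex, the bags containing it form a connected subtree. Here vertex 2 appears in no bag, so the decomposition is invalid.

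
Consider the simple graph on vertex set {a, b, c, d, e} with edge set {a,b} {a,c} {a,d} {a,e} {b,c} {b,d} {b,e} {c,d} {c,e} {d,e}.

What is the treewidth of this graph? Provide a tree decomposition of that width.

With just one bag of size 5, the width is 5 − 1 = 4, so tw(G) ≤ 4. For the lower bound, the 5 vertices {a, b, c, d, e} are pairwise adjacent, and any tree decomposition puts a clique entirely inside one bag — forcing width ≥ 4. The upper and lower bounds meet at 4, so that is the treewidth.

Treewidth 4.
Bags: B1 = {a, b, c, d, e}
Tree: (single bag)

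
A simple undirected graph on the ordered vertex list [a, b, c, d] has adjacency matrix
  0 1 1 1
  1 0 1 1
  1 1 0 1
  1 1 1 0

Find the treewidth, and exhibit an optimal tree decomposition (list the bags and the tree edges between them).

Treewidth 3.
One optimal decomposition is:
Bags: B1 = {a, b, c, d}
Tree: (single bag)

With just one bag of size 4, the width is 4 − 1 = 3, so tw(G) ≤ 3. On the other hand G contains the 4-clique {a, b, c, d}. A clique must lie in a single bag of any decomposition, so no decomposition can have width below 3. The upper and lower bounds meet at 3, so that is the treewidth.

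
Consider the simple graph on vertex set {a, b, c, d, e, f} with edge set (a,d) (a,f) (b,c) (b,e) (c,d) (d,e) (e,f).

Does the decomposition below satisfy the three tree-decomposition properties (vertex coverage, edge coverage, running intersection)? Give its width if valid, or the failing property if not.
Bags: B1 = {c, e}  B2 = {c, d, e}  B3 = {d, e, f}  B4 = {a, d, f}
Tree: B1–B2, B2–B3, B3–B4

No — vertex b appears in no bag.

A tree decomposition must satisfy three properties: every vertex lies in some bag; for every edge, both endpoints lie together in some bag; and for every vertex, the bags containing it form a connected subtree. Here vertex b appears in no bag, so the decomposition is invalid.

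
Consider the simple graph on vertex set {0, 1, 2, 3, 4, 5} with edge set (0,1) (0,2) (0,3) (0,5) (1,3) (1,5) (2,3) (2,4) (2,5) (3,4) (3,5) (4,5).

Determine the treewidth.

A width-3 tree decomposition is:
Bags: B1 = {0, 1, 3, 5}  B2 = {0, 2, 3, 5}  B3 = {2, 3, 4, 5}
Tree: B1–B2, B2–B3
Each bag holds 4 vertices, so the decomposition has width 3, which upper-bounds the treewidth. For the lower bound, the 4 vertices {0, 1, 3, 5} are pairwise adjacent, and any tree decomposition puts a clique entirely inside one bag — forcing width ≥ 3. Therefore the treewidth is 3.

3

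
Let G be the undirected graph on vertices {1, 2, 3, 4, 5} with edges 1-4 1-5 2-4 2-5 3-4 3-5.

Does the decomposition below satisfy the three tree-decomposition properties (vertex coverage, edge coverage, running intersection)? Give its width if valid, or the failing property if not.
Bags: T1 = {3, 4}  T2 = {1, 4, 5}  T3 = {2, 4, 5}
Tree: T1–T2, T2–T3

No — edge (5,3) lies in no bag.

A tree decomposition must satisfy three properties: every vertex lies in some bag; for every edge, both endpoints lie together in some bag; and for every vertex, the bags containing it form a connected subtree. Here edge (5,3) lies in no bag, so the decomposition is invalid.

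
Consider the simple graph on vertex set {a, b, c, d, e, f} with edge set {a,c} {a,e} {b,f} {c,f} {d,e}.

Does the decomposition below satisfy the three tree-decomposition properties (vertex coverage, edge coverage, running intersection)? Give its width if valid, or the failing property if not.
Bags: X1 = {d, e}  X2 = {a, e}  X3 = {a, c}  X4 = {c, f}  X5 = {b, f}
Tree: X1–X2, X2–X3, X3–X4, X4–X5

Yes; width 1.

Checking the three conditions: (i) the bags cover all of {a, b, c, d, e, f}; (ii) for each edge, some bag contains both endpoints; (iii) the bags containing any fixed vertex form a subtree. All hold, so the decomposition is valid with width 2 − 1 = 1.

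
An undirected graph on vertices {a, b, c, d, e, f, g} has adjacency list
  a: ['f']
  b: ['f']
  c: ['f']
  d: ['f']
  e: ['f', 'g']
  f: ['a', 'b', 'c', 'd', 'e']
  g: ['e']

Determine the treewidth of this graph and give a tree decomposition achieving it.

Treewidth 1.
One such decomposition:
Bags: B1 = {c, f}  B2 = {e, f}  B3 = {a, f}  B4 = {e, g}  B5 = {d, f}  B6 = {b, f}
Tree: B1–B2, B1–B3, B2–B4, B1–B5, B1–B6

Every bag has size at most 2, so the width is 2 − 1 = 1 and tw(G) ≤ 1. Any graph with an edge has treewidth ≥ 1, and G has the edge c–f. The upper and lower bounds meet at 1, so that is the treewidth.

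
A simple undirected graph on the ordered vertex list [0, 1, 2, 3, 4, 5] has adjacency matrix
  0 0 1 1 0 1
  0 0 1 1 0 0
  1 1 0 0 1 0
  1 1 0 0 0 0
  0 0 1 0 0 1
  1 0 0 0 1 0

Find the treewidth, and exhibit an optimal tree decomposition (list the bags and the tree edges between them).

Every bag has size at most 3, so the width is 3 − 1 = 2 and tw(G) ≤ 2. For the lower bound, G contains the cycle 3–1–2–0–3, so G is not a forest; only forests have treewidth ≤ 1, hence tw(G) ≥ 2. Therefore the treewidth is 2.

Treewidth 2.
One optimal decomposition is:
Bags: B1 = {0, 1, 3}  B2 = {0, 1, 2}  B3 = {0, 2, 5}  B4 = {2, 4, 5}
Tree: B1–B2, B2–B3, B3–B4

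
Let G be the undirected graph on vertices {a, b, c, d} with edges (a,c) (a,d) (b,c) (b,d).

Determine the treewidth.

2

A width-2 tree decomposition is:
Bags: B1 = {b, c, d}  B2 = {a, c, d}
Tree: B1–B2
The largest bag has 3 vertices, giving width 2; this decomposition certifies tw(G) ≤ 2. For the lower bound, G contains the cycle c–b–d–a–c, so G is not a forest; only forests have treewidth ≤ 1, hence tw(G) ≥ 2. The upper and lower bounds meet at 2, so that is the treewidth.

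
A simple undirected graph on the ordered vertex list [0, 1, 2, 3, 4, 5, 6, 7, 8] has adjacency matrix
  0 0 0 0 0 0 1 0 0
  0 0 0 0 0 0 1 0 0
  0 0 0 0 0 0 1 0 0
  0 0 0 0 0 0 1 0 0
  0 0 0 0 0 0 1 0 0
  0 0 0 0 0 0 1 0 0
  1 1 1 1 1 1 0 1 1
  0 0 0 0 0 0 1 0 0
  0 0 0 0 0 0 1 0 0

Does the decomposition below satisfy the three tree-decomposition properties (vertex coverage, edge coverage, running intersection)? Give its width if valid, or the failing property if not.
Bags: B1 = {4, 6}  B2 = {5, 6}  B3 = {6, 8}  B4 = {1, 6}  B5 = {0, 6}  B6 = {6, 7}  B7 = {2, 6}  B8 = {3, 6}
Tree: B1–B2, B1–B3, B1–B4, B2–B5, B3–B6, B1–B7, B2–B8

Every vertex of G appears in some bag (union = {0, 1, 2, 3, 4, 5, 6, 7, 8}); every edge is covered by a bag; and for each vertex v the set of bags containing v is connected in the bag tree. The decomposition is therefore valid. The largest bag has 2 vertices, so the width is 1.

Yes; width 1.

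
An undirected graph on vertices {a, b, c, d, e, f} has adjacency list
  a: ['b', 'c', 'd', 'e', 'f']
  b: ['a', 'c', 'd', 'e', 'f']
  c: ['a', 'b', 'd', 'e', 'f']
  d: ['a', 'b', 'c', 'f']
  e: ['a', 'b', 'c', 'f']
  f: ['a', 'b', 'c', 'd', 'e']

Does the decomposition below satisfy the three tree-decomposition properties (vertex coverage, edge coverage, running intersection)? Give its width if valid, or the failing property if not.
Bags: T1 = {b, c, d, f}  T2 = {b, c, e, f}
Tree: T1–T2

No — vertex a appears in no bag.

A tree decomposition must satisfy three properties: every vertex lies in some bag; for every edge, both endpoints lie together in some bag; and for every vertex, the bags containing it form a connected subtree. Here vertex a appears in no bag, so the decomposition is invalid.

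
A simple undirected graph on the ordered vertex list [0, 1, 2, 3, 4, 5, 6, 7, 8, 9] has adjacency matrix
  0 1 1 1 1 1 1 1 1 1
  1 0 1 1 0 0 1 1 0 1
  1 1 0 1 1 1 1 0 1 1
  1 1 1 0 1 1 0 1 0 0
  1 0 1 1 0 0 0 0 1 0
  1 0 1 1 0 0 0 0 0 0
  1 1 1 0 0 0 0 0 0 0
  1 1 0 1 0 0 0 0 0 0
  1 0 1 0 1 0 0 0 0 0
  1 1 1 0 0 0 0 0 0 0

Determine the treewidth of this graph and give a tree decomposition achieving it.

Treewidth 3.
Bags: B1 = {0, 1, 2, 3}  B2 = {0, 2, 3, 4}  B3 = {0, 1, 2, 6}  B4 = {0, 1, 2, 9}  B5 = {0, 2, 4, 8}  B6 = {0, 1, 3, 7}  B7 = {0, 2, 3, 5}
Tree: B1–B2, B1–B3, B1–B4, B2–B5, B1–B6, B1–B7

Every bag has size at most 4, so the width is 4 − 1 = 3 and tw(G) ≤ 3. On the other hand G contains the 4-clique {0, 2, 4, 8}. A clique must lie in a single bag of any decomposition, so no decomposition can have width below 3. The upper and lower bounds meet at 3, so that is the treewidth.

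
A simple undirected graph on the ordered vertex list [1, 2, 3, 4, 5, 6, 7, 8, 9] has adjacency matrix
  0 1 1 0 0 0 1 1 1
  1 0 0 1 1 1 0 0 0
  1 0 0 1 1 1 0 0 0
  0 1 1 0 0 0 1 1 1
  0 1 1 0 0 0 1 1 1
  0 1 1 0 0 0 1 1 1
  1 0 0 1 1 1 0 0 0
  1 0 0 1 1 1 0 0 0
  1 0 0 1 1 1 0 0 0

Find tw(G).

4

A width-4 tree decomposition is:
Bags: B1 = {1, 4, 5, 6, 7}  B2 = {1, 2, 4, 5, 6}  B3 = {1, 4, 5, 6, 9}  B4 = {1, 4, 5, 6, 8}  B5 = {1, 3, 4, 5, 6}
Tree: B1–B2, B2–B3, B3–B4, B4–B5
Every bag has size at most 5, so the width is 5 − 1 = 4 and tw(G) ≤ 4. For the lower bound: the 5 vertex sets {6,7}, {1,2}, {5,9}, {4}, {8} are disjoint, each induces a connected subgraph, and every pair is joined by at least one edge of G. Contracting each set to a single vertex therefore yields K_{5} as a minor, and since treewidth is minor-monotone, tw(G) ≥ tw(K_{5}) = 4. Therefore the treewidth is 4.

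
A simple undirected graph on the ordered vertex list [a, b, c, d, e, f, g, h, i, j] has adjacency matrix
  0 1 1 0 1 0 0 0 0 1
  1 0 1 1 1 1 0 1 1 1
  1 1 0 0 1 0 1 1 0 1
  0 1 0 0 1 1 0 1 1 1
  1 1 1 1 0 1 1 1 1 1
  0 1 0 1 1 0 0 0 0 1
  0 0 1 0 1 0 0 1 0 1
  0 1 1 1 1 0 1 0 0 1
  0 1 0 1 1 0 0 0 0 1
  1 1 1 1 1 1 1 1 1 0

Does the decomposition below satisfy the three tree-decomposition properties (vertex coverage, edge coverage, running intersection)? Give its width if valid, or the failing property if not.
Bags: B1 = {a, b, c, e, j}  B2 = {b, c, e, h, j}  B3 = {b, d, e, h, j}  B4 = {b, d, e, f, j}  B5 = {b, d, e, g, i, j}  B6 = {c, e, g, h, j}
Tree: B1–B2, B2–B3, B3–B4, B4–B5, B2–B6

No — bags containing vertex g are not connected in the tree.

A tree decomposition must satisfy three properties: every vertex lies in some bag; for every edge, both endpoints lie together in some bag; and for every vertex, the bags containing it form a connected subtree. Here bags containing vertex g are not connected in the tree, so the decomposition is invalid.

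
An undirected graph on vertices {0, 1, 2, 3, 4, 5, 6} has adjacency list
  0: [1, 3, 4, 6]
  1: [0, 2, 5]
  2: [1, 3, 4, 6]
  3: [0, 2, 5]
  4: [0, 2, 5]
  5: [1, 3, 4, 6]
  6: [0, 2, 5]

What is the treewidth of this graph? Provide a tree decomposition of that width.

Treewidth 3.
One optimal decomposition is:
Bags: B1 = {0, 2, 4, 5}  B2 = {0, 2, 5, 6}  B3 = {0, 1, 2, 5}  B4 = {0, 2, 3, 5}
Tree: B1–B2, B2–B3, B3–B4

The largest bag has 4 vertices, giving width 3; this decomposition certifies tw(G) ≤ 3. For the lower bound: the 4 vertex sets {2,4}, {5,6}, {0}, {1} are disjoint, each induces a connected subgraph, and every pair is joined by at least one edge of G. Contracting each set to a single vertex therefore yields K_{4} as a minor, and since treewidth is minor-monotone, tw(G) ≥ tw(K_{4}) = 3. Hence tw(G) = 3 exactly.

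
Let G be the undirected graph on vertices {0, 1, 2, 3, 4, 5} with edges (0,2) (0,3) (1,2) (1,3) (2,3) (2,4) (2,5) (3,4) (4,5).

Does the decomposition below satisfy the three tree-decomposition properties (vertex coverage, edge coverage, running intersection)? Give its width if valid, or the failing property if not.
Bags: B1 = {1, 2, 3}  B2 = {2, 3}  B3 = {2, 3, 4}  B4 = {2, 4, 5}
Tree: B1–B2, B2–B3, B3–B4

No — vertex 0 appears in no bag.

A tree decomposition must satisfy three properties: every vertex lies in some bag; for every edge, both endpoints lie together in some bag; and for every vertex, the bags containing it form a connected subtree. Here vertex 0 appears in no bag, so the decomposition is invalid.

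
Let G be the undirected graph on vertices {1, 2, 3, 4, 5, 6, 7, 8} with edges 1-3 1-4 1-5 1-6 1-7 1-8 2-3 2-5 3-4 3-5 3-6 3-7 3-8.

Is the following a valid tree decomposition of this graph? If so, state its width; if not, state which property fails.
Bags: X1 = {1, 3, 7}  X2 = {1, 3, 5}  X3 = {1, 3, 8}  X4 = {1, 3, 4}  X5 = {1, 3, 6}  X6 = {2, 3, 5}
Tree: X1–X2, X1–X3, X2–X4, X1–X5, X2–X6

Vertex coverage: the bags together contain {1, 2, 3, 4, 5, 6, 7, 8}, the full vertex set. Edge coverage: each edge of G has both endpoints in at least one bag. Running intersection: for every vertex, the bags containing it form a connected subtree. All three properties hold, so this is a valid tree decomposition of width max|bag| − 1 = 2, and hence tw(G) ≤ 2.

Yes; width 2.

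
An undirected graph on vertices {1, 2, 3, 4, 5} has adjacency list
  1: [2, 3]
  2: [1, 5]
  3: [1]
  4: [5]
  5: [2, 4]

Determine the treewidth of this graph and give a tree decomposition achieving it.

The largest bag has 2 vertices, giving width 1; this decomposition certifies tw(G) ≤ 1. G has an edge, so its treewidth is at least 1. Therefore the treewidth is 1.

Treewidth 1.
One optimal decomposition is:
Bags: B1 = {1, 2}  B2 = {2, 5}  B3 = {1, 3}  B4 = {4, 5}
Tree: B1–B2, B1–B3, B2–B4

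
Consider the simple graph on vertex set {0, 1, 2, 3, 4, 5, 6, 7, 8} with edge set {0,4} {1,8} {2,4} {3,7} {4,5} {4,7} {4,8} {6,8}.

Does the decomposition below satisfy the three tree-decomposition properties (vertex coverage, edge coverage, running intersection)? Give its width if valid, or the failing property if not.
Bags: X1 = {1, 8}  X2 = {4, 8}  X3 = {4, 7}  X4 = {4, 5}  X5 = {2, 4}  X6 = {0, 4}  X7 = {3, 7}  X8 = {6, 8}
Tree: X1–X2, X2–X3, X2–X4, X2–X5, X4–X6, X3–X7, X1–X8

Vertex coverage: the bags together contain {0, 1, 2, 3, 4, 5, 6, 7, 8}, the full vertex set. Edge coverage: each edge of G has both endpoints in at least one bag. Running intersection: for every vertex, the bags containing it form a connected subtree. All three properties hold, so this is a valid tree decomposition of width max|bag| − 1 = 1, and hence tw(G) ≤ 1.

Yes; width 1.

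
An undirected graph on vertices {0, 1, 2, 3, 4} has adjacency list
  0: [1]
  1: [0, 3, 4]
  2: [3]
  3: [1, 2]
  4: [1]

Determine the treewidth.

1

A width-1 tree decomposition is:
Bags: B1 = {0, 1}  B2 = {1, 4}  B3 = {1, 3}  B4 = {2, 3}
Tree: B1–B2, B1–B3, B3–B4
The largest bag has 2 vertices, giving width 1; this decomposition certifies tw(G) ≤ 1. Since G has at least one edge (e.g. 1–0), it is not an edgeless graph, so tw(G) ≥ 1. Hence tw(G) = 1 exactly.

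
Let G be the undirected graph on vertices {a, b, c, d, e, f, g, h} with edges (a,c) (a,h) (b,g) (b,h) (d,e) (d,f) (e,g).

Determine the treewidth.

A width-1 tree decomposition is:
Bags: B1 = {d, f}  B2 = {d, e}  B3 = {e, g}  B4 = {b, g}  B5 = {b, h}  B6 = {a, h}  B7 = {a, c}
Tree: B1–B2, B2–B3, B3–B4, B4–B5, B5–B6, B6–B7
Every bag has size at most 2, so the width is 2 − 1 = 1 and tw(G) ≤ 1. Since G has at least one edge (e.g. f–d), it is not an edgeless graph, so tw(G) ≥ 1. Hence tw(G) = 1 exactly.

1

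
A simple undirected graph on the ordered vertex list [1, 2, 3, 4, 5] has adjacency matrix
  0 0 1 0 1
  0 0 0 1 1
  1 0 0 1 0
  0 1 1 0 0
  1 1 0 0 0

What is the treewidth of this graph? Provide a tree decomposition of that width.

Each bag holds 3 vertices, so the decomposition has width 2, which upper-bounds the treewidth. Since 3–4–2–5–1–3 is a cycle in G, G is not acyclic. Forests are exactly the graphs of treewidth ≤ 1, so tw(G) ≥ 2. Hence tw(G) = 2 exactly.

Treewidth 2.
Bags: B1 = {2, 3, 4}  B2 = {2, 3, 5}  B3 = {1, 3, 5}
Tree: B1–B2, B2–B3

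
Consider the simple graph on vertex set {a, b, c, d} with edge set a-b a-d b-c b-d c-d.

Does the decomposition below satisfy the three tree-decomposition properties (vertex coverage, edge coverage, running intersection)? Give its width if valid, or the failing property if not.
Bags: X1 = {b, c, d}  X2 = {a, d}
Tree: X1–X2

No — edge (b,a) lies in no bag.

A tree decomposition must satisfy three properties: every vertex lies in some bag; for every edge, both endpoints lie together in some bag; and for every vertex, the bags containing it form a connected subtree. Here edge (b,a) lies in no bag, so the decomposition is invalid.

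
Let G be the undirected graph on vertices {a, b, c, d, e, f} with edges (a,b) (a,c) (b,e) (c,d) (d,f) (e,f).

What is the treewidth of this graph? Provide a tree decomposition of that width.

The largest bag has 3 vertices, giving width 2; this decomposition certifies tw(G) ≤ 2. Since a–c–d–f–e–b–a is a cycle in G, G is not acyclic. Forests are exactly the graphs of treewidth ≤ 1, so tw(G) ≥ 2. The upper and lower bounds meet at 2, so that is the treewidth.

Treewidth 2.
One optimal decomposition is:
Bags: B1 = {a, c, d}  B2 = {a, d, f}  B3 = {a, e, f}  B4 = {a, b, e}
Tree: B1–B2, B2–B3, B3–B4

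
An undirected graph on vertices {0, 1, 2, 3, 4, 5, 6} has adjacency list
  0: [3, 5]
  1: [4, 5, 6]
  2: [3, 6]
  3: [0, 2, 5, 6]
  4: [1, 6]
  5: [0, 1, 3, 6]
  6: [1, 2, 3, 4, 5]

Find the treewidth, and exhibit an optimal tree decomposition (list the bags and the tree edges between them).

Treewidth 2.
One such decomposition:
Bags: B1 = {3, 5, 6}  B2 = {0, 3, 5}  B3 = {1, 5, 6}  B4 = {2, 3, 6}  B5 = {1, 4, 6}
Tree: B1–B2, B1–B3, B1–B4, B3–B5

Each bag holds 3 vertices, so the decomposition has width 2, which upper-bounds the treewidth. On the other hand G contains the 3-clique {0, 3, 5}. A clique must lie in a single bag of any decomposition, so no decomposition can have width below 2. Hence tw(G) = 2 exactly.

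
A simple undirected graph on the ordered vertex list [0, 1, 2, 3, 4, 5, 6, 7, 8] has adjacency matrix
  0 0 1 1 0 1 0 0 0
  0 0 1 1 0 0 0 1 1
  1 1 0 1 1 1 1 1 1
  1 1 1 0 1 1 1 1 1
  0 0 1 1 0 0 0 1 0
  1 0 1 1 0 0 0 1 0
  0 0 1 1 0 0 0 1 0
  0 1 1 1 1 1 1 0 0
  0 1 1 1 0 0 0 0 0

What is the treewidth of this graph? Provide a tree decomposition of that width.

Treewidth 3.
One optimal decomposition is:
Bags: B1 = {1, 2, 3, 7}  B2 = {2, 3, 6, 7}  B3 = {2, 3, 5, 7}  B4 = {0, 2, 3, 5}  B5 = {2, 3, 4, 7}  B6 = {1, 2, 3, 8}
Tree: B1–B2, B2–B3, B3–B4, B1–B5, B1–B6

Each bag holds 4 vertices, so the decomposition has width 3, which upper-bounds the treewidth. For the lower bound, the 4 vertices {0, 2, 3, 5} are pairwise adjacent, and any tree decomposition puts a clique entirely inside one bag — forcing width ≥ 3. Therefore the treewidth is 3.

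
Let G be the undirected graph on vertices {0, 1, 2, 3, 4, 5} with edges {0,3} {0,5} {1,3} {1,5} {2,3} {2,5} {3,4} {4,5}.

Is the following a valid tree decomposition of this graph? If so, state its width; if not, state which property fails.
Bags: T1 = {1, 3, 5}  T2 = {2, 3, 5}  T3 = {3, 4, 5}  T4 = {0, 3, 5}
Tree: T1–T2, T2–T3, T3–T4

Yes; width 2.

Every vertex of G appears in some bag (union = {0, 1, 2, 3, 4, 5}); every edge is covered by a bag; and for each vertex v the set of bags containing v is connected in the bag tree. The decomposition is therefore valid. The largest bag has 3 vertices, so the width is 2.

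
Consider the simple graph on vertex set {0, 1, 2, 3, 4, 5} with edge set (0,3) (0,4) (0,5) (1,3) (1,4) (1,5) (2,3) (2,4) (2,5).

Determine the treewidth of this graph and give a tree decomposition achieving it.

Treewidth 3.
One such decomposition:
Bags: B1 = {2, 3, 4, 5}  B2 = {1, 3, 4, 5}  B3 = {0, 3, 4, 5}
Tree: B1–B2, B2–B3

Each bag holds 4 vertices, so the decomposition has width 3, which upper-bounds the treewidth. For the lower bound: the 4 vertex sets {2,4}, {1,3}, {5}, {0} are disjoint, each induces a connected subgraph, and every pair is joined by at least one edge of G. Contracting each set to a single vertex therefore yields K_{4} as a minor, and since treewidth is minor-monotone, tw(G) ≥ tw(K_{4}) = 3. Therefore the treewidth is 3.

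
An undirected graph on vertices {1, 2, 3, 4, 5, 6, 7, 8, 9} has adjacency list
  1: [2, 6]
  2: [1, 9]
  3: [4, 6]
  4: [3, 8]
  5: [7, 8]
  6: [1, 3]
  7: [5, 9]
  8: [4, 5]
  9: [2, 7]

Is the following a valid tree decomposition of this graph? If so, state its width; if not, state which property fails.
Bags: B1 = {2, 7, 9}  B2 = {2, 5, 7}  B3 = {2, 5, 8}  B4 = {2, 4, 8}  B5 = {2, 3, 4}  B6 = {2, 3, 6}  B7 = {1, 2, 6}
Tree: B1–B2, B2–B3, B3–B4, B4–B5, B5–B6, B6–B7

Vertex coverage: the bags together contain {1, 2, 3, 4, 5, 6, 7, 8, 9}, the full vertex set. Edge coverage: each edge of G has both endpoints in at least one bag. Running intersection: for every vertex, the bags containing it form a connected subtree. All three properties hold, so this is a valid tree decomposition of width max|bag| − 1 = 2, and hence tw(G) ≤ 2.

Yes; width 2.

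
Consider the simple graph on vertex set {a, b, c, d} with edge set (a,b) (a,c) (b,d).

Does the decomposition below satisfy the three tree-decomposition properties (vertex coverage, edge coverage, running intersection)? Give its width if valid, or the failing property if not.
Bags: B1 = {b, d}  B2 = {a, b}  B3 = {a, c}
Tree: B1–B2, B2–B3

Yes; width 1.

Vertex coverage: the bags together contain {a, b, c, d}, the full vertex set. Edge coverage: each edge of G has both endpoints in at least one bag. Running intersection: for every vertex, the bags containing it form a connected subtree. All three properties hold, so this is a valid tree decomposition of width max|bag| − 1 = 1, and hence tw(G) ≤ 1.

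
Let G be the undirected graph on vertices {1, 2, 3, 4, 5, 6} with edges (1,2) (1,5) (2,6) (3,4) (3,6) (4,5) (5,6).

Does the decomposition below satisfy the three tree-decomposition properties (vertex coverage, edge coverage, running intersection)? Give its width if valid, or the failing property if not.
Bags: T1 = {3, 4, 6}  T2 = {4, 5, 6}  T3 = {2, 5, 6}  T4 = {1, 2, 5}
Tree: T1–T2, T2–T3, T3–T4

Yes; width 2.

Vertex coverage: the bags together contain {1, 2, 3, 4, 5, 6}, the full vertex set. Edge coverage: each edge of G has both endpoints in at least one bag. Running intersection: for every vertex, the bags containing it form a connected subtree. All three properties hold, so this is a valid tree decomposition of width max|bag| − 1 = 2, and hence tw(G) ≤ 2.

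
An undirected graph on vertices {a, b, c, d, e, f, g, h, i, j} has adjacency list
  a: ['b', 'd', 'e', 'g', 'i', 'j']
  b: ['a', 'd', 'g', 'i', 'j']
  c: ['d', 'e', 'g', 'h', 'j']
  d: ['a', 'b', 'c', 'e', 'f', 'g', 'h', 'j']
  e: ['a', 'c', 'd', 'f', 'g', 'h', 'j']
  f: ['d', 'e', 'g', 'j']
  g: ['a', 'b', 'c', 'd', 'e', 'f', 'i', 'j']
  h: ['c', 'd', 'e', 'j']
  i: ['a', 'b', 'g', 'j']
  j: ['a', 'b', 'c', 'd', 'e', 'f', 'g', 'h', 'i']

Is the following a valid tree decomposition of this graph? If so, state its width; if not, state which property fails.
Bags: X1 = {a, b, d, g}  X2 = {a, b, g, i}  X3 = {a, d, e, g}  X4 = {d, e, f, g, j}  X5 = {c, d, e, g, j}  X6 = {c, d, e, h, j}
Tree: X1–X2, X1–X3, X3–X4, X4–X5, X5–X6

A tree decomposition must satisfy three properties: every vertex lies in some bag; for every edge, both endpoints lie together in some bag; and for every vertex, the bags containing it form a connected subtree. Here edge (j,b) lies in no bag, so the decomposition is invalid.

No — edge (j,b) lies in no bag.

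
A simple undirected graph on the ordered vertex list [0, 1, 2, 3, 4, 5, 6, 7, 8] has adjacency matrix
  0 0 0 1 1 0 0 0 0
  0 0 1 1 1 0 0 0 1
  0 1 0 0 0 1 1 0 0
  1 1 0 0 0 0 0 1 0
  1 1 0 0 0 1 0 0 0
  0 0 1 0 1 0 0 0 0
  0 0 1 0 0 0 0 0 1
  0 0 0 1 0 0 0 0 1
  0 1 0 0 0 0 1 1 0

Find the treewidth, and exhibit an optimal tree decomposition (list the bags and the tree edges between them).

Treewidth 3.
One optimal decomposition is:
Bags: B1 = {2, 4, 5, 6}  B2 = {1, 2, 4, 6}  B3 = {1, 4, 6, 8}  B4 = {0, 1, 4, 8}  B5 = {0, 1, 3, 8}  B6 = {0, 3, 7, 8}
Tree: B1–B2, B2–B3, B3–B4, B4–B5, B5–B6

Each bag holds 4 vertices, so the decomposition has width 3, which upper-bounds the treewidth. For the lower bound: the 4 vertex sets {2,5,6}, {4}, {1}, {0,3,7,8} are disjoint, each induces a connected subgraph, and every pair is joined by at least one edge of G. Contracting each set to a single vertex therefore yields K_{4} as a minor, and since treewidth is minor-monotone, tw(G) ≥ tw(K_{4}) = 3. Hence tw(G) = 3 exactly.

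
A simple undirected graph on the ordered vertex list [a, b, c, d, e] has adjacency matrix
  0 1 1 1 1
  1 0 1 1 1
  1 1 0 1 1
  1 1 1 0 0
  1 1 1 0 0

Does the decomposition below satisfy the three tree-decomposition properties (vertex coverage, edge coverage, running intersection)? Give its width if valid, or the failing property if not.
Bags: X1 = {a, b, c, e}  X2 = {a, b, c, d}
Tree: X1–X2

Yes; width 3.

Every vertex of G appears in some bag (union = {a, b, c, d, e}); every edge is covered by a bag; and for each vertex v the set of bags containing v is connected in the bag tree. The decomposition is therefore valid. The largest bag has 4 vertices, so the width is 3.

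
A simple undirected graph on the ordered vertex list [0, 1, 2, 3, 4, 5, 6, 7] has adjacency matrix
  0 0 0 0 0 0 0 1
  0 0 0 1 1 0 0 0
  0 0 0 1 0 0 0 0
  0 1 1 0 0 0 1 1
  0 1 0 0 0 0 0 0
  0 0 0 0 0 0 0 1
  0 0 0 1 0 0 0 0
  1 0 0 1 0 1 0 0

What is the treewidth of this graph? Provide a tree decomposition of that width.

Treewidth 1.
Bags: B1 = {3, 7}  B2 = {3, 6}  B3 = {1, 3}  B4 = {5, 7}  B5 = {1, 4}  B6 = {2, 3}  B7 = {0, 7}
Tree: B1–B2, B1–B3, B1–B4, B3–B5, B2–B6, B1–B7

Every bag has size at most 2, so the width is 2 − 1 = 1 and tw(G) ≤ 1. G has an edge, so its treewidth is at least 1. The upper and lower bounds meet at 1, so that is the treewidth.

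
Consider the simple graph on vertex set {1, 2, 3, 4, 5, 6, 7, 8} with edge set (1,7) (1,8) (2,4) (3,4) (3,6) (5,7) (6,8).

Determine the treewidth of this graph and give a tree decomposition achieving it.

Treewidth 1.
One optimal decomposition is:
Bags: B1 = {2, 4}  B2 = {3, 4}  B3 = {3, 6}  B4 = {6, 8}  B5 = {1, 8}  B6 = {1, 7}  B7 = {5, 7}
Tree: B1–B2, B2–B3, B3–B4, B4–B5, B5–B6, B6–B7

The largest bag has 2 vertices, giving width 1; this decomposition certifies tw(G) ≤ 1. G has an edge, so its treewidth is at least 1. Combining the bounds, tw(G) = 1.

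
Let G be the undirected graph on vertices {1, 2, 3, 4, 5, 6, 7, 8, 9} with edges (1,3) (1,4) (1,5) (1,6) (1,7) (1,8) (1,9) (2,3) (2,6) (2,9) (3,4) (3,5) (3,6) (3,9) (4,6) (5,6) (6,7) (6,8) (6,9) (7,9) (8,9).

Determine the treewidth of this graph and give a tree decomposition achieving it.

Treewidth 3.
One such decomposition:
Bags: B1 = {1, 3, 6, 9}  B2 = {2, 3, 6, 9}  B3 = {1, 3, 4, 6}  B4 = {1, 6, 8, 9}  B5 = {1, 6, 7, 9}  B6 = {1, 3, 5, 6}
Tree: B1–B2, B1–B3, B1–B4, B4–B5, B3–B6

The largest bag has 4 vertices, giving width 3; this decomposition certifies tw(G) ≤ 3. On the other hand G contains the 4-clique {1, 6, 8, 9}. A clique must lie in a single bag of any decomposition, so no decomposition can have width below 3. Combining the bounds, tw(G) = 3.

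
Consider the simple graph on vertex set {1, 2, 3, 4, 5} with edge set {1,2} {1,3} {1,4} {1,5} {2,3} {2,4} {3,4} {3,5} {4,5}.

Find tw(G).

3

A width-3 tree decomposition is:
Bags: B1 = {1, 2, 3, 4}  B2 = {1, 3, 4, 5}
Tree: B1–B2
The largest bag has 4 vertices, giving width 3; this decomposition certifies tw(G) ≤ 3. Conversely, {1, 2, 3, 4} is a clique of size 4, and the vertices of any clique must share a bag in every tree decomposition; so some bag has ≥ 4 vertices and tw(G) ≥ 3. Combining the bounds, tw(G) = 3.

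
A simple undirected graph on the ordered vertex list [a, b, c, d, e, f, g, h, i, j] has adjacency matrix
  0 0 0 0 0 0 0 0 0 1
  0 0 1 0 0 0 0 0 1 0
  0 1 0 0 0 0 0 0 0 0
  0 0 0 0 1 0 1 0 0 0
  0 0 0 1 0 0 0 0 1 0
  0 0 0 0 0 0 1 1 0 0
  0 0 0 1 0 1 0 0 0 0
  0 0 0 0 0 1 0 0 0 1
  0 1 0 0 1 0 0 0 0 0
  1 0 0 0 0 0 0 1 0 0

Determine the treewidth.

1

A width-1 tree decomposition is:
Bags: B1 = {a, j}  B2 = {h, j}  B3 = {f, h}  B4 = {f, g}  B5 = {d, g}  B6 = {d, e}  B7 = {e, i}  B8 = {b, i}  B9 = {b, c}
Tree: B1–B2, B2–B3, B3–B4, B4–B5, B5–B6, B6–B7, B7–B8, B8–B9
Every bag has size at most 2, so the width is 2 − 1 = 1 and tw(G) ≤ 1. G has an edge, so its treewidth is at least 1. The upper and lower bounds meet at 1, so that is the treewidth.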